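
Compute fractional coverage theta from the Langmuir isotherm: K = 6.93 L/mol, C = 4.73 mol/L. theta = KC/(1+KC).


Langmuir isotherm: theta = K*C / (1 + K*C)
K*C = 6.93 * 4.73 = 32.7789
theta = 32.7789 / (1 + 32.7789) = 32.7789 / 33.7789
theta = 0.9704

0.9704


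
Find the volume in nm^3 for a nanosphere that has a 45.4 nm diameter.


Radius r = 45.4/2 = 22.7 nm
Volume V = (4/3) * pi * r^3
V = (4/3) * pi * (22.7)^3
V = 48996.63 nm^3

48996.63


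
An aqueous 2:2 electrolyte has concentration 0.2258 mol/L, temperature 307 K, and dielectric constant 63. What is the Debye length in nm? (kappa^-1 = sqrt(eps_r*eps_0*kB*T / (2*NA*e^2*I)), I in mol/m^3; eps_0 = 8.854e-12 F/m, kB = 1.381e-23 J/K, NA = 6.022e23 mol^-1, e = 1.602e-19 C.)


Ionic strength I = 0.2258 * 2^2 * 1000 = 903.2 mol/m^3
kappa^-1 = sqrt(63 * 8.854e-12 * 1.381e-23 * 307 / (2 * 6.022e23 * (1.602e-19)^2 * 903.2))
kappa^-1 = 0.291 nm

0.291


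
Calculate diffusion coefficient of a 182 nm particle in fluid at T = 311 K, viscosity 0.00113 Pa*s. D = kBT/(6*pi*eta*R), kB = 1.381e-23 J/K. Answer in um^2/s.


Radius R = 182/2 = 91 nm = 9.1e-08 m
D = kB*T / (6*pi*eta*R)
D = 1.381e-23 * 311 / (6 * pi * 0.00113 * 9.1e-08)
D = 2.21581e-12 m^2/s = 2.216 um^2/s

2.216


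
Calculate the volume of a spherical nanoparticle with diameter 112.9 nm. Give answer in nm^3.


Radius r = 112.9/2 = 56.45 nm
Volume V = (4/3) * pi * r^3
V = (4/3) * pi * (56.45)^3
V = 753495.13 nm^3

753495.13


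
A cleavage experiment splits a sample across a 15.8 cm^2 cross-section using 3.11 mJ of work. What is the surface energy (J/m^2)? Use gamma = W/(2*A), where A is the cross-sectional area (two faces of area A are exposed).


Convert: A = 15.8 cm^2 = 0.00158 m^2, W = 3.11 mJ = 0.00311 J
Cleaving exposes two faces of area A, so total new surface = 2*A and gamma = W / (2*A)
gamma = 0.00311 / (2 * 0.00158)
gamma = 0.984 J/m^2

0.984


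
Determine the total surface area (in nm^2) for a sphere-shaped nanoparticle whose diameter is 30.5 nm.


Radius r = 30.5/2 = 15.25 nm
Surface area SA = 4 * pi * r^2
SA = 4 * pi * (15.25)^2
SA = 2922.47 nm^2

2922.47


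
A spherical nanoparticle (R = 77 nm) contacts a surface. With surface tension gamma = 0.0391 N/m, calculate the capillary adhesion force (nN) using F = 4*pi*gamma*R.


Convert radius: R = 77 nm = 7.7e-08 m
F = 4 * pi * gamma * R
F = 4 * pi * 0.0391 * 7.7e-08
F = 3.78336e-08 N = 37.8336 nN

37.8336


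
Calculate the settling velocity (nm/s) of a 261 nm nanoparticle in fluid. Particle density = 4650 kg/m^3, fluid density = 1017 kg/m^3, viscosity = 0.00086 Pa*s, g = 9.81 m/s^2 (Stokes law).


Radius R = 261/2 nm = 1.305e-07 m
Density difference = 4650 - 1017 = 3633 kg/m^3
v = 2 * R^2 * (rho_p - rho_f) * g / (9 * eta)
v = 2 * (1.305e-07)^2 * 3633 * 9.81 / (9 * 0.00086)
v = 1.56836e-07 m/s = 156.8355 nm/s

156.8355


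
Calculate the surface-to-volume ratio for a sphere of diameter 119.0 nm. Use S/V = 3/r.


Radius r = 119.0/2 = 59.5 nm
S/V = 3 / r = 3 / 59.5
S/V = 0.0504 nm^-1

0.0504


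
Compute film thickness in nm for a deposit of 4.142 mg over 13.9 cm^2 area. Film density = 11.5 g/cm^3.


Convert: m = 4.142 mg = 4.1420e-06 kg, A = 13.9 cm^2 = 1.3900e-03 m^2, rho = 11.5 g/cm^3 = 11500 kg/m^3
t = m / (A * rho)
t = 4.1420e-06 / (1.3900e-03 * 11500)
t = 2.5912e-07 m = 259.1 nm

259.1


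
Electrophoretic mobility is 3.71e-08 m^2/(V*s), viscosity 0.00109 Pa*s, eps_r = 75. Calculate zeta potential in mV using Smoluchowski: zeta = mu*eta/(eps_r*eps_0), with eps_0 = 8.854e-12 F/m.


Smoluchowski equation: zeta = mu * eta / (eps_r * eps_0)
zeta = 3.71e-08 * 0.00109 / (75 * 8.854e-12)
zeta = 0.060898 V = 60.9 mV

60.9


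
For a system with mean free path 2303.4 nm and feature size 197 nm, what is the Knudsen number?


Knudsen number Kn = lambda / L
Kn = 2303.4 / 197
Kn = 11.6924

11.6924


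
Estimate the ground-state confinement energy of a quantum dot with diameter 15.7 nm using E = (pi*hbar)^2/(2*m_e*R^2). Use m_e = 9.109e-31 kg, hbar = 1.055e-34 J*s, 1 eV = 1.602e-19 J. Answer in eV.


Radius R = 15.7/2 = 7.85 nm = 7.85e-09 m
E = (pi * 1.055e-34)^2 / (2 * 9.109e-31 * (7.85e-09)^2)
E(J) = 9.78509e-22
E = E(J) / 1.602e-19 = 0.0061 eV

0.0061


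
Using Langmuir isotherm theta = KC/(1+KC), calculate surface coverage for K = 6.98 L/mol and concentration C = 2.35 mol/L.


Langmuir isotherm: theta = K*C / (1 + K*C)
K*C = 6.98 * 2.35 = 16.403
theta = 16.403 / (1 + 16.403) = 16.403 / 17.403
theta = 0.9425

0.9425


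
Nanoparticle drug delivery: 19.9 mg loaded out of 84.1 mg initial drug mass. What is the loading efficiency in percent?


Drug loading efficiency = (drug loaded / drug initial) * 100
DLE = 19.9 / 84.1 * 100
DLE = 0.2366 * 100
DLE = 23.66%

23.66


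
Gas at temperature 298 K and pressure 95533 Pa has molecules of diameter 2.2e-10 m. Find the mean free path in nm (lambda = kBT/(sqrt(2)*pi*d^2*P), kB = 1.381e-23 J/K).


Mean free path: lambda = kB*T / (sqrt(2) * pi * d^2 * P)
lambda = 1.381e-23 * 298 / (sqrt(2) * pi * (2.2e-10)^2 * 95533)
lambda = 2.0033e-07 m
lambda = 200.33 nm

200.33


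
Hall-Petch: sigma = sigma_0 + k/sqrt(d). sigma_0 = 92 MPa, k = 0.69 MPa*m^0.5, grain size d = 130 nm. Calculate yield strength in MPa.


d = 130 nm = 1.3e-07 m
sqrt(d) = 0.0003605551
Hall-Petch contribution = k / sqrt(d) = 0.69 / 0.0003605551 = 1913.7 MPa
sigma = sigma_0 + k/sqrt(d) = 92 + 1913.7 = 2005.7 MPa

2005.7


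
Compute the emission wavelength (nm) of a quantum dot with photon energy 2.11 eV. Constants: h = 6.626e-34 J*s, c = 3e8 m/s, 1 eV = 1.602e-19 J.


Convert energy: E = 2.11 eV = 2.11 * 1.602e-19 = 3.38022e-19 J
lambda = h*c / E = 6.626e-34 * 3e8 / 3.38022e-19
lambda = 5.88068e-07 m = 588.1 nm

588.1


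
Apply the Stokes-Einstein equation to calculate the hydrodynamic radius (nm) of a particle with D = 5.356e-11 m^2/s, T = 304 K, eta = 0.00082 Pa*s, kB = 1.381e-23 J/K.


Stokes-Einstein: R = kB*T / (6*pi*eta*D)
R = 1.381e-23 * 304 / (6 * pi * 0.00082 * 5.356e-11)
R = 5.07121e-09 m = 5.07 nm

5.07


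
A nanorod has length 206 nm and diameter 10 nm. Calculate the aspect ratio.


Aspect ratio AR = length / diameter
AR = 206 / 10
AR = 20.6

20.6


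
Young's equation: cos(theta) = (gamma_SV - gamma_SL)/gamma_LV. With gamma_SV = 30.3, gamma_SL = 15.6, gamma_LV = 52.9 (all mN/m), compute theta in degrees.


cos(theta) = (gamma_SV - gamma_SL) / gamma_LV
cos(theta) = (30.3 - 15.6) / 52.9
cos(theta) = 0.277883
theta = arccos(0.277883) = 73.87 degrees

73.87


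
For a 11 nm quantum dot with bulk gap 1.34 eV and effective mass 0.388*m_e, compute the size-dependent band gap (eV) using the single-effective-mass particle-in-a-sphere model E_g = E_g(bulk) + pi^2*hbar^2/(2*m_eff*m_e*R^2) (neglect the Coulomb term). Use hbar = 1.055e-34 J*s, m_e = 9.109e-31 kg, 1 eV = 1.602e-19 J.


Radius R = 11/2 nm = 5.5e-09 m
Confinement energy dE = pi^2 * hbar^2 / (2 * m_eff * m_e * R^2)
dE = pi^2 * (1.055e-34)^2 / (2 * 0.388 * 9.109e-31 * (5.5e-09)^2) J, divided by 1.602e-19 J/eV
dE = 0.0321 eV
Total band gap = E_g(bulk) + dE = 1.34 + 0.0321 = 1.3721 eV

1.3721


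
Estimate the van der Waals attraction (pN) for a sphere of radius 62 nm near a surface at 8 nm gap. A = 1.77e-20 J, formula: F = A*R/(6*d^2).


Convert to SI: R = 62 nm = 6.2e-08 m, d = 8 nm = 8e-09 m
F = A * R / (6 * d^2)
F = 1.77e-20 * 6.2e-08 / (6 * (8e-09)^2)
F = 2.85781e-12 N = 2.858 pN

2.858


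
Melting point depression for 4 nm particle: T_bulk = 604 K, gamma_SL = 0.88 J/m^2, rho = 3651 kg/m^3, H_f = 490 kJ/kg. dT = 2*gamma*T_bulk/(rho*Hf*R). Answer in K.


Radius R = 4/2 = 2 nm = 2e-09 m
Convert H_f = 490 kJ/kg = 490000 J/kg
dT = 2 * gamma_SL * T_bulk / (rho * H_f * R)
dT = 2 * 0.88 * 604 / (3651 * 490000 * 2e-09)
dT = 297.1 K

297.1


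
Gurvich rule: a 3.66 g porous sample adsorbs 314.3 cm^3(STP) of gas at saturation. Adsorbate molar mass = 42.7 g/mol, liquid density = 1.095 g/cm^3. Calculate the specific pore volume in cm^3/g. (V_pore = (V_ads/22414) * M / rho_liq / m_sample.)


Moles adsorbed n = V_ads / 22414 = 314.3 / 22414 = 1.402249e-02 mol
Liquid volume V_liq = n * M / rho_liq = 1.402249e-02 * 42.7 / 1.095 = 0.54681 cm^3
Specific pore volume V_pore = V_liq / m_sample = 0.54681 / 3.66
V_pore = 0.1494 cm^3/g

0.1494


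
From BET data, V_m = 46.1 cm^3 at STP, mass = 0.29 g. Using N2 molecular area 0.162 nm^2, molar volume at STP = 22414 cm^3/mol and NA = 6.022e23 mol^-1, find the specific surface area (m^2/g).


Number of moles in monolayer = V_m / 22414 = 46.1 / 22414 = 0.00205675
Number of molecules = moles * NA = 0.00205675 * 6.022e23
SA = molecules * sigma / mass
SA = (46.1 / 22414) * 6.022e23 * 0.162e-18 / 0.29
SA = 691.9 m^2/g

691.9


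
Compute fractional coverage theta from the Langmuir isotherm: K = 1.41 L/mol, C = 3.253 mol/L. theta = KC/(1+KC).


Langmuir isotherm: theta = K*C / (1 + K*C)
K*C = 1.41 * 3.253 = 4.58673
theta = 4.58673 / (1 + 4.58673) = 4.58673 / 5.58673
theta = 0.821

0.821


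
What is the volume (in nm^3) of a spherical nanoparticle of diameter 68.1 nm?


Radius r = 68.1/2 = 34.05 nm
Volume V = (4/3) * pi * r^3
V = (4/3) * pi * (34.05)^3
V = 165363.62 nm^3

165363.62


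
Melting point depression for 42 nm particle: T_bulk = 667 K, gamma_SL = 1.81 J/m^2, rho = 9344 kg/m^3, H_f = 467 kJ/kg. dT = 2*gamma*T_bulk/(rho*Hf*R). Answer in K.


Radius R = 42/2 = 21 nm = 2.1e-08 m
Convert H_f = 467 kJ/kg = 467000 J/kg
dT = 2 * gamma_SL * T_bulk / (rho * H_f * R)
dT = 2 * 1.81 * 667 / (9344 * 467000 * 2.1e-08)
dT = 26.3 K

26.3


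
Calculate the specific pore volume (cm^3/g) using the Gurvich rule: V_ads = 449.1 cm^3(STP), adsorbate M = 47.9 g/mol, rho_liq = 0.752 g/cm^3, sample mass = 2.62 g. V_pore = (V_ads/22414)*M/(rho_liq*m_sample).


Moles adsorbed n = V_ads / 22414 = 449.1 / 22414 = 2.003658e-02 mol
Liquid volume V_liq = n * M / rho_liq = 2.003658e-02 * 47.9 / 0.752 = 1.27627 cm^3
Specific pore volume V_pore = V_liq / m_sample = 1.27627 / 2.62
V_pore = 0.4871 cm^3/g

0.4871


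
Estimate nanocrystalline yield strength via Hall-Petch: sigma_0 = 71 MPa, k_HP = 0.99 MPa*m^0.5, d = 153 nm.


d = 153 nm = 1.53e-07 m
sqrt(d) = 0.0003911521
Hall-Petch contribution = k / sqrt(d) = 0.99 / 0.0003911521 = 2531.0 MPa
sigma = sigma_0 + k/sqrt(d) = 71 + 2531.0 = 2602.0 MPa

2602.0


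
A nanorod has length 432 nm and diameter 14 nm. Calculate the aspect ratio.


Aspect ratio AR = length / diameter
AR = 432 / 14
AR = 30.86

30.86


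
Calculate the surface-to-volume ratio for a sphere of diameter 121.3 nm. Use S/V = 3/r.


Radius r = 121.3/2 = 60.65 nm
S/V = 3 / r = 3 / 60.65
S/V = 0.0495 nm^-1

0.0495


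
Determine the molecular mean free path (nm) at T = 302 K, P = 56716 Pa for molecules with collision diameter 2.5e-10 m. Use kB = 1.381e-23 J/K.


Mean free path: lambda = kB*T / (sqrt(2) * pi * d^2 * P)
lambda = 1.381e-23 * 302 / (sqrt(2) * pi * (2.5e-10)^2 * 56716)
lambda = 2.6482e-07 m
lambda = 264.82 nm

264.82


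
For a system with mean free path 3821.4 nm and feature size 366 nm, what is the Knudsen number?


Knudsen number Kn = lambda / L
Kn = 3821.4 / 366
Kn = 10.441

10.441


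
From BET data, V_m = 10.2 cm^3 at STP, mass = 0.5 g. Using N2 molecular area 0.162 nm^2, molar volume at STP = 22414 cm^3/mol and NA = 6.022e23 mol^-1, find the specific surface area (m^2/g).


Number of moles in monolayer = V_m / 22414 = 10.2 / 22414 = 0.00045507
Number of molecules = moles * NA = 0.00045507 * 6.022e23
SA = molecules * sigma / mass
SA = (10.2 / 22414) * 6.022e23 * 0.162e-18 / 0.5
SA = 88.8 m^2/g

88.8


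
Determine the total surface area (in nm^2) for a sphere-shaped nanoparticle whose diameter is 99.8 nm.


Radius r = 99.8/2 = 49.9 nm
Surface area SA = 4 * pi * r^2
SA = 4 * pi * (49.9)^2
SA = 31290.39 nm^2

31290.39


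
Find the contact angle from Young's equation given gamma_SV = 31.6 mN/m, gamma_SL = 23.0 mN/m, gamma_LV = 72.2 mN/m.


cos(theta) = (gamma_SV - gamma_SL) / gamma_LV
cos(theta) = (31.6 - 23.0) / 72.2
cos(theta) = 0.119114
theta = arccos(0.119114) = 83.16 degrees

83.16


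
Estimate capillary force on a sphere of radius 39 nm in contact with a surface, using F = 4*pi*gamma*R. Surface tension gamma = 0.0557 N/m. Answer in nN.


Convert radius: R = 39 nm = 3.9e-08 m
F = 4 * pi * gamma * R
F = 4 * pi * 0.0557 * 3.9e-08
F = 2.72979e-08 N = 27.2979 nN

27.2979


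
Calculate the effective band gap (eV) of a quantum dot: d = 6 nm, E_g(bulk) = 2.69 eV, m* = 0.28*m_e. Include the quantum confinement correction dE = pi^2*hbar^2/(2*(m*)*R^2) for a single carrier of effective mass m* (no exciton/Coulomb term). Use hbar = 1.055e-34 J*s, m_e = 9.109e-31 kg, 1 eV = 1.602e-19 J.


Radius R = 6/2 nm = 3e-09 m
Confinement energy dE = pi^2 * hbar^2 / (2 * m_eff * m_e * R^2)
dE = pi^2 * (1.055e-34)^2 / (2 * 0.28 * 9.109e-31 * (3e-09)^2) J, divided by 1.602e-19 J/eV
dE = 0.1494 eV
Total band gap = E_g(bulk) + dE = 2.69 + 0.1494 = 2.8394 eV

2.8394


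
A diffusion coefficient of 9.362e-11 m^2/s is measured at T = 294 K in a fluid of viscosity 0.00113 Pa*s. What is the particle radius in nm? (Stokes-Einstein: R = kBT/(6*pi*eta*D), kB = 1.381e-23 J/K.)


Stokes-Einstein: R = kB*T / (6*pi*eta*D)
R = 1.381e-23 * 294 / (6 * pi * 0.00113 * 9.362e-11)
R = 2.03607e-09 m = 2.04 nm

2.04


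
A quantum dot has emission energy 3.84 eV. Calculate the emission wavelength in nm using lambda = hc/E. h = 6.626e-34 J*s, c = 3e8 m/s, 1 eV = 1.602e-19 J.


Convert energy: E = 3.84 eV = 3.84 * 1.602e-19 = 6.15168e-19 J
lambda = h*c / E = 6.626e-34 * 3e8 / 6.15168e-19
lambda = 3.23131e-07 m = 323.1 nm

323.1


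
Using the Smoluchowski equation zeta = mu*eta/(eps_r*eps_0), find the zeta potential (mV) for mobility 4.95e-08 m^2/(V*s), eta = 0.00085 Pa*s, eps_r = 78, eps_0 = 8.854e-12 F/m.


Smoluchowski equation: zeta = mu * eta / (eps_r * eps_0)
zeta = 4.95e-08 * 0.00085 / (78 * 8.854e-12)
zeta = 0.060924 V = 60.92 mV

60.92


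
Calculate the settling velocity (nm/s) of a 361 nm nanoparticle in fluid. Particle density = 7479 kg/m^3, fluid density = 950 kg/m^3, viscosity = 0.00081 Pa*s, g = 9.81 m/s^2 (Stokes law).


Radius R = 361/2 nm = 1.805e-07 m
Density difference = 7479 - 950 = 6529 kg/m^3
v = 2 * R^2 * (rho_p - rho_f) * g / (9 * eta)
v = 2 * (1.805e-07)^2 * 6529 * 9.81 / (9 * 0.00081)
v = 5.72496e-07 m/s = 572.4961 nm/s

572.4961


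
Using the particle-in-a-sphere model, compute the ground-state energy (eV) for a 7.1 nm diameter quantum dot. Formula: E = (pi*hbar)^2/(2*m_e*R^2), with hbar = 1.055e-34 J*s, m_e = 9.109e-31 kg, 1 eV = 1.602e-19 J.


Radius R = 7.1/2 = 3.55 nm = 3.55e-09 m
E = (pi * 1.055e-34)^2 / (2 * 9.109e-31 * (3.55e-09)^2)
E(J) = 4.78462e-21
E = E(J) / 1.602e-19 = 0.0299 eV

0.0299


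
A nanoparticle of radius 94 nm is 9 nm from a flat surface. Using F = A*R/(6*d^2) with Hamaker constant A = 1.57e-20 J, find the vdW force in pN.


Convert to SI: R = 94 nm = 9.4e-08 m, d = 9 nm = 9e-09 m
F = A * R / (6 * d^2)
F = 1.57e-20 * 9.4e-08 / (6 * (9e-09)^2)
F = 3.03663e-12 N = 3.037 pN

3.037


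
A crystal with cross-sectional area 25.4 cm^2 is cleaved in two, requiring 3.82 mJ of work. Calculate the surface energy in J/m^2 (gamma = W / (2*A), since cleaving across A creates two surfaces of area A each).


Convert: A = 25.4 cm^2 = 0.00254 m^2, W = 3.82 mJ = 0.00382 J
Cleaving exposes two faces of area A, so total new surface = 2*A and gamma = W / (2*A)
gamma = 0.00382 / (2 * 0.00254)
gamma = 0.752 J/m^2

0.752


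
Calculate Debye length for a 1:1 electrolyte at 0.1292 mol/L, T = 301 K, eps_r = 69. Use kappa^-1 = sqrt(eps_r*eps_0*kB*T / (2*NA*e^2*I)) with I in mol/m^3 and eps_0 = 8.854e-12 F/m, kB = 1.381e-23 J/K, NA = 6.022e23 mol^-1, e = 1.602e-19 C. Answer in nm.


Ionic strength I = 0.1292 * 1^2 * 1000 = 129.2 mol/m^3
kappa^-1 = sqrt(69 * 8.854e-12 * 1.381e-23 * 301 / (2 * 6.022e23 * (1.602e-19)^2 * 129.2))
kappa^-1 = 0.797 nm

0.797


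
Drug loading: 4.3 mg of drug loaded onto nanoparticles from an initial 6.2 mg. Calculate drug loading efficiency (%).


Drug loading efficiency = (drug loaded / drug initial) * 100
DLE = 4.3 / 6.2 * 100
DLE = 0.6935 * 100
DLE = 69.35%

69.35


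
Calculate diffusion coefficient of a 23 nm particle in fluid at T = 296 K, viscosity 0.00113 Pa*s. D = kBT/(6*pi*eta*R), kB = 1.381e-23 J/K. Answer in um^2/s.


Radius R = 23/2 = 11.5 nm = 1.15e-08 m
D = kB*T / (6*pi*eta*R)
D = 1.381e-23 * 296 / (6 * pi * 0.00113 * 1.15e-08)
D = 1.66881e-11 m^2/s = 16.688 um^2/s

16.688


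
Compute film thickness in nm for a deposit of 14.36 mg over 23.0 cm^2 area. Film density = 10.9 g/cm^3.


Convert: m = 14.36 mg = 1.4360e-05 kg, A = 23.0 cm^2 = 2.3000e-03 m^2, rho = 10.9 g/cm^3 = 10900 kg/m^3
t = m / (A * rho)
t = 1.4360e-05 / (2.3000e-03 * 10900)
t = 5.7280e-07 m = 572.8 nm

572.8


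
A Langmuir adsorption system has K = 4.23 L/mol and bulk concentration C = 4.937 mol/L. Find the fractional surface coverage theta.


Langmuir isotherm: theta = K*C / (1 + K*C)
K*C = 4.23 * 4.937 = 20.88351
theta = 20.88351 / (1 + 20.88351) = 20.88351 / 21.88351
theta = 0.9543

0.9543


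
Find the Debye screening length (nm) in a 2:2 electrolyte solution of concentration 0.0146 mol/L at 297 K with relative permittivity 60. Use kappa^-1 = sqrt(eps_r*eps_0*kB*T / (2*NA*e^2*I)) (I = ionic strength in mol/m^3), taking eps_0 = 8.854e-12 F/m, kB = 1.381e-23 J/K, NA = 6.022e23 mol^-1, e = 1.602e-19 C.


Ionic strength I = 0.0146 * 2^2 * 1000 = 58.4 mol/m^3
kappa^-1 = sqrt(60 * 8.854e-12 * 1.381e-23 * 297 / (2 * 6.022e23 * (1.602e-19)^2 * 58.4))
kappa^-1 = 1.099 nm

1.099


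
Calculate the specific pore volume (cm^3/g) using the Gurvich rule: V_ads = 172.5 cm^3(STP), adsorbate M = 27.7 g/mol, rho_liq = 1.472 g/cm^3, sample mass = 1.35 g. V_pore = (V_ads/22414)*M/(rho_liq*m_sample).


Moles adsorbed n = V_ads / 22414 = 172.5 / 22414 = 7.696083e-03 mol
Liquid volume V_liq = n * M / rho_liq = 7.696083e-03 * 27.7 / 1.472 = 0.14482 cm^3
Specific pore volume V_pore = V_liq / m_sample = 0.14482 / 1.35
V_pore = 0.1073 cm^3/g

0.1073


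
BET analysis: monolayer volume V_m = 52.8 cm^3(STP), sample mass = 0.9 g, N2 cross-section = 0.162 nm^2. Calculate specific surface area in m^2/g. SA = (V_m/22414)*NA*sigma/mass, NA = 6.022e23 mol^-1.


Number of moles in monolayer = V_m / 22414 = 52.8 / 22414 = 0.00235567
Number of molecules = moles * NA = 0.00235567 * 6.022e23
SA = molecules * sigma / mass
SA = (52.8 / 22414) * 6.022e23 * 0.162e-18 / 0.9
SA = 255.3 m^2/g

255.3


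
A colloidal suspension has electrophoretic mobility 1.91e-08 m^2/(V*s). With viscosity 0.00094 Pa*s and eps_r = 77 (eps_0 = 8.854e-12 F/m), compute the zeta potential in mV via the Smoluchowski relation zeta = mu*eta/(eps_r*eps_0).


Smoluchowski equation: zeta = mu * eta / (eps_r * eps_0)
zeta = 1.91e-08 * 0.00094 / (77 * 8.854e-12)
zeta = 0.026335 V = 26.33 mV

26.33


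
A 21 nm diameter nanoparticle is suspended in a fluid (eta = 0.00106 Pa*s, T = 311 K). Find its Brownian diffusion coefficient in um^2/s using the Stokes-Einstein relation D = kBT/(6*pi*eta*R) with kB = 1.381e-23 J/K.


Radius R = 21/2 = 10.5 nm = 1.05e-08 m
D = kB*T / (6*pi*eta*R)
D = 1.381e-23 * 311 / (6 * pi * 0.00106 * 1.05e-08)
D = 2.04719e-11 m^2/s = 20.472 um^2/s

20.472


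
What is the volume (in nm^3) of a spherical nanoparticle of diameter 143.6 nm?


Radius r = 143.6/2 = 71.8 nm
Volume V = (4/3) * pi * r^3
V = (4/3) * pi * (71.8)^3
V = 1550464.91 nm^3

1550464.91


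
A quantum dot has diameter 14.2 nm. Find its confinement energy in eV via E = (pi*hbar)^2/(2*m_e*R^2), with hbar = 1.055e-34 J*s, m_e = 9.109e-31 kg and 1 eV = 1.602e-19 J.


Radius R = 14.2/2 = 7.1 nm = 7.1e-09 m
E = (pi * 1.055e-34)^2 / (2 * 9.109e-31 * (7.1e-09)^2)
E(J) = 1.19615e-21
E = E(J) / 1.602e-19 = 0.0075 eV

0.0075


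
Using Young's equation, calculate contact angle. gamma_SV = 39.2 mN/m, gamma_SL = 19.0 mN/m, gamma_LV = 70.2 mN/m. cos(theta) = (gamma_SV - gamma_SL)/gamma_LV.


cos(theta) = (gamma_SV - gamma_SL) / gamma_LV
cos(theta) = (39.2 - 19.0) / 70.2
cos(theta) = 0.287749
theta = arccos(0.287749) = 73.28 degrees

73.28


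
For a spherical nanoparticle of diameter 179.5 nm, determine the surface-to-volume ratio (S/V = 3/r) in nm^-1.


Radius r = 179.5/2 = 89.75 nm
S/V = 3 / r = 3 / 89.75
S/V = 0.0334 nm^-1

0.0334


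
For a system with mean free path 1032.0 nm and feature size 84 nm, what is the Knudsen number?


Knudsen number Kn = lambda / L
Kn = 1032.0 / 84
Kn = 12.2857

12.2857


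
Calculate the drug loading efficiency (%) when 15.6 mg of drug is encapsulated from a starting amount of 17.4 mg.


Drug loading efficiency = (drug loaded / drug initial) * 100
DLE = 15.6 / 17.4 * 100
DLE = 0.8966 * 100
DLE = 89.66%

89.66


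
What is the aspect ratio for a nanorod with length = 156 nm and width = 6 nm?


Aspect ratio AR = length / diameter
AR = 156 / 6
AR = 26.0

26.0


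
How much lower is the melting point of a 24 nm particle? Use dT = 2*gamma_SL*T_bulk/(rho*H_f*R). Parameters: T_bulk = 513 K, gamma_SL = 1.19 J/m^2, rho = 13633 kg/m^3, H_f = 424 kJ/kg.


Radius R = 24/2 = 12 nm = 1.2e-08 m
Convert H_f = 424 kJ/kg = 424000 J/kg
dT = 2 * gamma_SL * T_bulk / (rho * H_f * R)
dT = 2 * 1.19 * 513 / (13633 * 424000 * 1.2e-08)
dT = 17.6 K

17.6


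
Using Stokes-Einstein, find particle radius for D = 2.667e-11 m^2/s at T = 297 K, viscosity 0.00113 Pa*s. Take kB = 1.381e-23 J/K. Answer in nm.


Stokes-Einstein: R = kB*T / (6*pi*eta*D)
R = 1.381e-23 * 297 / (6 * pi * 0.00113 * 2.667e-11)
R = 7.22017e-09 m = 7.22 nm

7.22


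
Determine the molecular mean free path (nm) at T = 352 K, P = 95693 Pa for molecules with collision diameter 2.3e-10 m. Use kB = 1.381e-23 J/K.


Mean free path: lambda = kB*T / (sqrt(2) * pi * d^2 * P)
lambda = 1.381e-23 * 352 / (sqrt(2) * pi * (2.3e-10)^2 * 95693)
lambda = 2.1614e-07 m
lambda = 216.14 nm

216.14


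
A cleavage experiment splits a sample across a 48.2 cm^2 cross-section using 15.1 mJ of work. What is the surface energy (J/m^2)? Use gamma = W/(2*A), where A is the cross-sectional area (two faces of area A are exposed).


Convert: A = 48.2 cm^2 = 0.00482 m^2, W = 15.1 mJ = 0.0151 J
Cleaving exposes two faces of area A, so total new surface = 2*A and gamma = W / (2*A)
gamma = 0.0151 / (2 * 0.00482)
gamma = 1.566 J/m^2

1.566


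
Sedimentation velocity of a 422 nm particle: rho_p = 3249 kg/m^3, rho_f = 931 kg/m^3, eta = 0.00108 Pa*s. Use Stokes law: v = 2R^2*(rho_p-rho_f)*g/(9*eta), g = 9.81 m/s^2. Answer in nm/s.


Radius R = 422/2 nm = 2.11e-07 m
Density difference = 3249 - 931 = 2318 kg/m^3
v = 2 * R^2 * (rho_p - rho_f) * g / (9 * eta)
v = 2 * (2.11e-07)^2 * 2318 * 9.81 / (9 * 0.00108)
v = 2.0831e-07 m/s = 208.3105 nm/s

208.3105


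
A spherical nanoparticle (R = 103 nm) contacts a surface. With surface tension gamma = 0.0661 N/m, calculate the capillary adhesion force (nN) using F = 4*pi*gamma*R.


Convert radius: R = 103 nm = 1.03e-07 m
F = 4 * pi * gamma * R
F = 4 * pi * 0.0661 * 1.03e-07
F = 8.55556e-08 N = 85.5556 nN

85.5556


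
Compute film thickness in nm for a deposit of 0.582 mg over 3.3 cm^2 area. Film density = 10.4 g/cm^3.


Convert: m = 0.582 mg = 5.8200e-07 kg, A = 3.3 cm^2 = 3.3000e-04 m^2, rho = 10.4 g/cm^3 = 10400 kg/m^3
t = m / (A * rho)
t = 5.8200e-07 / (3.3000e-04 * 10400)
t = 1.6958e-07 m = 169.6 nm

169.6


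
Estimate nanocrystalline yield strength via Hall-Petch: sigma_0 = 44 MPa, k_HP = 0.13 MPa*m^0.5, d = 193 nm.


d = 193 nm = 1.93e-07 m
sqrt(d) = 0.0004393177
Hall-Petch contribution = k / sqrt(d) = 0.13 / 0.0004393177 = 295.9 MPa
sigma = sigma_0 + k/sqrt(d) = 44 + 295.9 = 339.9 MPa

339.9


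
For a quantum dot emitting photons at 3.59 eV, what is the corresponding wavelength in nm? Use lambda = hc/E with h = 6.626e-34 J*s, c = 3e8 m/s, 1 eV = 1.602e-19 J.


Convert energy: E = 3.59 eV = 3.59 * 1.602e-19 = 5.75118e-19 J
lambda = h*c / E = 6.626e-34 * 3e8 / 5.75118e-19
lambda = 3.45633e-07 m = 345.6 nm

345.6


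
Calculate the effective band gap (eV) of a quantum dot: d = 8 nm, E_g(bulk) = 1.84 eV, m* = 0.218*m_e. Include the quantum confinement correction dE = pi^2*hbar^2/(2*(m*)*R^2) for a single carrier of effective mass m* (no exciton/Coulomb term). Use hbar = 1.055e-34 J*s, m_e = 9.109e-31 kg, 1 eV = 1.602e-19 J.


Radius R = 8/2 nm = 4e-09 m
Confinement energy dE = pi^2 * hbar^2 / (2 * m_eff * m_e * R^2)
dE = pi^2 * (1.055e-34)^2 / (2 * 0.218 * 9.109e-31 * (4e-09)^2) J, divided by 1.602e-19 J/eV
dE = 0.1079 eV
Total band gap = E_g(bulk) + dE = 1.84 + 0.1079 = 1.9479 eV

1.9479


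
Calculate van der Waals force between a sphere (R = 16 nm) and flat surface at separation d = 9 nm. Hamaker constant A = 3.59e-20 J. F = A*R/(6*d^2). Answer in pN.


Convert to SI: R = 16 nm = 1.6e-08 m, d = 9 nm = 9e-09 m
F = A * R / (6 * d^2)
F = 3.59e-20 * 1.6e-08 / (6 * (9e-09)^2)
F = 1.18189e-12 N = 1.182 pN

1.182


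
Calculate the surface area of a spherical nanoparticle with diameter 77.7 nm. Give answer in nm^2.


Radius r = 77.7/2 = 38.85 nm
Surface area SA = 4 * pi * r^2
SA = 4 * pi * (38.85)^2
SA = 18966.71 nm^2

18966.71


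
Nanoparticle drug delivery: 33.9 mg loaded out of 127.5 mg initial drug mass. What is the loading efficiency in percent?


Drug loading efficiency = (drug loaded / drug initial) * 100
DLE = 33.9 / 127.5 * 100
DLE = 0.2659 * 100
DLE = 26.59%

26.59


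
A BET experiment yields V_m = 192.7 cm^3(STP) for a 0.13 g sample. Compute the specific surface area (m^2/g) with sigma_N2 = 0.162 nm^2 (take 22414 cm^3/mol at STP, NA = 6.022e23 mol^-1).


Number of moles in monolayer = V_m / 22414 = 192.7 / 22414 = 0.00859731
Number of molecules = moles * NA = 0.00859731 * 6.022e23
SA = molecules * sigma / mass
SA = (192.7 / 22414) * 6.022e23 * 0.162e-18 / 0.13
SA = 6451.7 m^2/g

6451.7


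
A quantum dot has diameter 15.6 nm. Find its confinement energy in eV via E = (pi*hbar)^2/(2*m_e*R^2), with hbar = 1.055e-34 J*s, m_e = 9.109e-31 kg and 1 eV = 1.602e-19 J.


Radius R = 15.6/2 = 7.8 nm = 7.8e-09 m
E = (pi * 1.055e-34)^2 / (2 * 9.109e-31 * (7.8e-09)^2)
E(J) = 9.91094e-22
E = E(J) / 1.602e-19 = 0.0062 eV

0.0062


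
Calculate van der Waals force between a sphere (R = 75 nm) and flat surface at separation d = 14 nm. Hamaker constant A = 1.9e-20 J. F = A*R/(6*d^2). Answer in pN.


Convert to SI: R = 75 nm = 7.5e-08 m, d = 14 nm = 1.4e-08 m
F = A * R / (6 * d^2)
F = 1.9e-20 * 7.5e-08 / (6 * (1.4e-08)^2)
F = 1.21173e-12 N = 1.212 pN

1.212


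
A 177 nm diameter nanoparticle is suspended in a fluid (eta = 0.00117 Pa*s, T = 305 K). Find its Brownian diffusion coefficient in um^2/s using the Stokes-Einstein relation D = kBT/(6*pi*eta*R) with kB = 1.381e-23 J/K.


Radius R = 177/2 = 88.5 nm = 8.85e-08 m
D = kB*T / (6*pi*eta*R)
D = 1.381e-23 * 305 / (6 * pi * 0.00117 * 8.85e-08)
D = 2.15806e-12 m^2/s = 2.158 um^2/s

2.158


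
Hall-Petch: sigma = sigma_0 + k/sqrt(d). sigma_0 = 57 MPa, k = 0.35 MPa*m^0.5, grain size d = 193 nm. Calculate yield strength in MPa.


d = 193 nm = 1.93e-07 m
sqrt(d) = 0.0004393177
Hall-Petch contribution = k / sqrt(d) = 0.35 / 0.0004393177 = 796.7 MPa
sigma = sigma_0 + k/sqrt(d) = 57 + 796.7 = 853.7 MPa

853.7


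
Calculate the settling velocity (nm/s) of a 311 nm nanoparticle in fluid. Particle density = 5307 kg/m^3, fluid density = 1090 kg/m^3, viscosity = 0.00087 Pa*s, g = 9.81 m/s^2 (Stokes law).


Radius R = 311/2 nm = 1.555e-07 m
Density difference = 5307 - 1090 = 4217 kg/m^3
v = 2 * R^2 * (rho_p - rho_f) * g / (9 * eta)
v = 2 * (1.555e-07)^2 * 4217 * 9.81 / (9 * 0.00087)
v = 2.55506e-07 m/s = 255.5063 nm/s

255.5063


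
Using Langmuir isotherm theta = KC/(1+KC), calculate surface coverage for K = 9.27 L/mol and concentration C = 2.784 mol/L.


Langmuir isotherm: theta = K*C / (1 + K*C)
K*C = 9.27 * 2.784 = 25.80768
theta = 25.80768 / (1 + 25.80768) = 25.80768 / 26.80768
theta = 0.9627

0.9627


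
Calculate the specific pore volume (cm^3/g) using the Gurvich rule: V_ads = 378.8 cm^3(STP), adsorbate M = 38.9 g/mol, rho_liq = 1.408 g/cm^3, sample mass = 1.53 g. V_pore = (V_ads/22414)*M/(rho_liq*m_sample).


Moles adsorbed n = V_ads / 22414 = 378.8 / 22414 = 1.690015e-02 mol
Liquid volume V_liq = n * M / rho_liq = 1.690015e-02 * 38.9 / 1.408 = 0.46691 cm^3
Specific pore volume V_pore = V_liq / m_sample = 0.46691 / 1.53
V_pore = 0.3052 cm^3/g

0.3052


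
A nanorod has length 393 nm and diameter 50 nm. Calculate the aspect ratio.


Aspect ratio AR = length / diameter
AR = 393 / 50
AR = 7.86

7.86


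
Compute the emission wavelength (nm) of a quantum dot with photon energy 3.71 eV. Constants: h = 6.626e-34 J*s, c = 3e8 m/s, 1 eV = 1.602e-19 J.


Convert energy: E = 3.71 eV = 3.71 * 1.602e-19 = 5.94342e-19 J
lambda = h*c / E = 6.626e-34 * 3e8 / 5.94342e-19
lambda = 3.34454e-07 m = 334.5 nm

334.5


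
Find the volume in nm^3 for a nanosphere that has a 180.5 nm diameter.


Radius r = 180.5/2 = 90.25 nm
Volume V = (4/3) * pi * r^3
V = (4/3) * pi * (90.25)^3
V = 3079145.71 nm^3

3079145.71


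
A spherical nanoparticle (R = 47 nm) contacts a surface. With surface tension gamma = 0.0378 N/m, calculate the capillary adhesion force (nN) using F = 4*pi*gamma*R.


Convert radius: R = 47 nm = 4.7e-08 m
F = 4 * pi * gamma * R
F = 4 * pi * 0.0378 * 4.7e-08
F = 2.23254e-08 N = 22.3254 nN

22.3254


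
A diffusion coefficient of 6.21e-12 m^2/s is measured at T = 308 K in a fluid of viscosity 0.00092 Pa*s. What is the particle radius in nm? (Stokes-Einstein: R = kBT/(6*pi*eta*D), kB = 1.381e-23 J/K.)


Stokes-Einstein: R = kB*T / (6*pi*eta*D)
R = 1.381e-23 * 308 / (6 * pi * 0.00092 * 6.21e-12)
R = 3.9497e-08 m = 39.5 nm

39.5


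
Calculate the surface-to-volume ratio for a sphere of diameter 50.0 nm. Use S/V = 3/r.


Radius r = 50.0/2 = 25 nm
S/V = 3 / r = 3 / 25
S/V = 0.12 nm^-1

0.12


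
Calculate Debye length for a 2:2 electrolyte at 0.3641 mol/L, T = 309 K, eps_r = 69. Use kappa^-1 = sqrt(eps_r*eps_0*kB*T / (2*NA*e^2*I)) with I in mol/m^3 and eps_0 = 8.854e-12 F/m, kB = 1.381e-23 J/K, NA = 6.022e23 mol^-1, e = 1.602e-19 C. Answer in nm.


Ionic strength I = 0.3641 * 2^2 * 1000 = 1456.4 mol/m^3
kappa^-1 = sqrt(69 * 8.854e-12 * 1.381e-23 * 309 / (2 * 6.022e23 * (1.602e-19)^2 * 1456.4))
kappa^-1 = 0.241 nm

0.241


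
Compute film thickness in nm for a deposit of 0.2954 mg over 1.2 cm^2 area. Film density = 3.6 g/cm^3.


Convert: m = 0.2954 mg = 2.9540e-07 kg, A = 1.2 cm^2 = 1.2000e-04 m^2, rho = 3.6 g/cm^3 = 3600 kg/m^3
t = m / (A * rho)
t = 2.9540e-07 / (1.2000e-04 * 3600)
t = 6.8380e-07 m = 683.8 nm

683.8


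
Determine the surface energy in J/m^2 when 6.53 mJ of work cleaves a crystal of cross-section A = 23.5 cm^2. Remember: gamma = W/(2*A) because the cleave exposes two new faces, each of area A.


Convert: A = 23.5 cm^2 = 0.00235 m^2, W = 6.53 mJ = 0.00653 J
Cleaving exposes two faces of area A, so total new surface = 2*A and gamma = W / (2*A)
gamma = 0.00653 / (2 * 0.00235)
gamma = 1.389 J/m^2

1.389


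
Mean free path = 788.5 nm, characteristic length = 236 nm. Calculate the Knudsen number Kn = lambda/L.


Knudsen number Kn = lambda / L
Kn = 788.5 / 236
Kn = 3.3411

3.3411


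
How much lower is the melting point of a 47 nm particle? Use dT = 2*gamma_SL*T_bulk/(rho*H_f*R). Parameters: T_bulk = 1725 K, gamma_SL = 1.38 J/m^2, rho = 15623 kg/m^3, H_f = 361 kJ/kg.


Radius R = 47/2 = 23.5 nm = 2.35e-08 m
Convert H_f = 361 kJ/kg = 361000 J/kg
dT = 2 * gamma_SL * T_bulk / (rho * H_f * R)
dT = 2 * 1.38 * 1725 / (15623 * 361000 * 2.35e-08)
dT = 35.9 K

35.9


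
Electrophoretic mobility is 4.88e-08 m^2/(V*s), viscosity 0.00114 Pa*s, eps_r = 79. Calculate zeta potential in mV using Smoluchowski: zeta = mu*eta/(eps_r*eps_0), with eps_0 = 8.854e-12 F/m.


Smoluchowski equation: zeta = mu * eta / (eps_r * eps_0)
zeta = 4.88e-08 * 0.00114 / (79 * 8.854e-12)
zeta = 0.079535 V = 79.53 mV

79.53


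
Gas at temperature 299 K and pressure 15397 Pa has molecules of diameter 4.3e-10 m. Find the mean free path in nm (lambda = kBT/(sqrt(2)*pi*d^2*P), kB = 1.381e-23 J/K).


Mean free path: lambda = kB*T / (sqrt(2) * pi * d^2 * P)
lambda = 1.381e-23 * 299 / (sqrt(2) * pi * (4.3e-10)^2 * 15397)
lambda = 3.26458e-07 m
lambda = 326.46 nm

326.46


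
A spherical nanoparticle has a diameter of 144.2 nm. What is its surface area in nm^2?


Radius r = 144.2/2 = 72.1 nm
Surface area SA = 4 * pi * r^2
SA = 4 * pi * (72.1)^2
SA = 65325.15 nm^2

65325.15


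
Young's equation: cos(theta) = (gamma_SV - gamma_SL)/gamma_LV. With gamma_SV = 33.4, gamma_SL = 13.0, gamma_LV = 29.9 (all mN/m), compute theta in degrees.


cos(theta) = (gamma_SV - gamma_SL) / gamma_LV
cos(theta) = (33.4 - 13.0) / 29.9
cos(theta) = 0.682274
theta = arccos(0.682274) = 46.98 degrees

46.98


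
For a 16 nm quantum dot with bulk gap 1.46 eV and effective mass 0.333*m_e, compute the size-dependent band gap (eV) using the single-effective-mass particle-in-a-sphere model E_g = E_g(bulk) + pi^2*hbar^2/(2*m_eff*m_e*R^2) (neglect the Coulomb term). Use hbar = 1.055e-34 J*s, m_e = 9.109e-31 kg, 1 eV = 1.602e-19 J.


Radius R = 16/2 nm = 8e-09 m
Confinement energy dE = pi^2 * hbar^2 / (2 * m_eff * m_e * R^2)
dE = pi^2 * (1.055e-34)^2 / (2 * 0.333 * 9.109e-31 * (8e-09)^2) J, divided by 1.602e-19 J/eV
dE = 0.0177 eV
Total band gap = E_g(bulk) + dE = 1.46 + 0.0177 = 1.4777 eV

1.4777


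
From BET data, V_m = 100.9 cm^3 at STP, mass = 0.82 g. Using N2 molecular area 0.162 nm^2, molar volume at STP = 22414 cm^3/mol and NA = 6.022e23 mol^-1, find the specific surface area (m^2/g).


Number of moles in monolayer = V_m / 22414 = 100.9 / 22414 = 0.00450165
Number of molecules = moles * NA = 0.00450165 * 6.022e23
SA = molecules * sigma / mass
SA = (100.9 / 22414) * 6.022e23 * 0.162e-18 / 0.82
SA = 535.6 m^2/g

535.6


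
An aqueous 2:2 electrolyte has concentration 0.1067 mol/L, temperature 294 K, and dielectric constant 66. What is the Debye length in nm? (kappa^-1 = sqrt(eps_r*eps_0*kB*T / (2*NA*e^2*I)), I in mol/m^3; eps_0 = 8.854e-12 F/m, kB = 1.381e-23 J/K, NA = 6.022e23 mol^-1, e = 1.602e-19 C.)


Ionic strength I = 0.1067 * 2^2 * 1000 = 426.8 mol/m^3
kappa^-1 = sqrt(66 * 8.854e-12 * 1.381e-23 * 294 / (2 * 6.022e23 * (1.602e-19)^2 * 426.8))
kappa^-1 = 0.424 nm

0.424


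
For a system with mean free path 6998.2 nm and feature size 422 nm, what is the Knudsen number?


Knudsen number Kn = lambda / L
Kn = 6998.2 / 422
Kn = 16.5834

16.5834


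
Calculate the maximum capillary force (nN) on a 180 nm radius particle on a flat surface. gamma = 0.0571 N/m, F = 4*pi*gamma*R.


Convert radius: R = 180 nm = 1.8e-07 m
F = 4 * pi * gamma * R
F = 4 * pi * 0.0571 * 1.8e-07
F = 1.29157e-07 N = 129.1572 nN

129.1572


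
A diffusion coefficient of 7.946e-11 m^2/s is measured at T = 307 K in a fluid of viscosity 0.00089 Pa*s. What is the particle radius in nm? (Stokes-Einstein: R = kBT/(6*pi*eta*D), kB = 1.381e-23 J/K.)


Stokes-Einstein: R = kB*T / (6*pi*eta*D)
R = 1.381e-23 * 307 / (6 * pi * 0.00089 * 7.946e-11)
R = 3.18048e-09 m = 3.18 nm

3.18


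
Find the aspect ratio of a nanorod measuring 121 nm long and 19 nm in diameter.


Aspect ratio AR = length / diameter
AR = 121 / 19
AR = 6.37

6.37


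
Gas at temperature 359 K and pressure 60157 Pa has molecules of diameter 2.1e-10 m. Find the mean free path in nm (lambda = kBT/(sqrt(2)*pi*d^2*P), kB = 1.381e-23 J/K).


Mean free path: lambda = kB*T / (sqrt(2) * pi * d^2 * P)
lambda = 1.381e-23 * 359 / (sqrt(2) * pi * (2.1e-10)^2 * 60157)
lambda = 4.20628e-07 m
lambda = 420.63 nm

420.63


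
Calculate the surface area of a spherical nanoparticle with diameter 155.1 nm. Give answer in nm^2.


Radius r = 155.1/2 = 77.55 nm
Surface area SA = 4 * pi * r^2
SA = 4 * pi * (77.55)^2
SA = 75574.18 nm^2

75574.18


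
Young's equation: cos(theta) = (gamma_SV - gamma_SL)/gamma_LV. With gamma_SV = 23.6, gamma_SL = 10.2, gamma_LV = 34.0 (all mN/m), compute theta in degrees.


cos(theta) = (gamma_SV - gamma_SL) / gamma_LV
cos(theta) = (23.6 - 10.2) / 34.0
cos(theta) = 0.394118
theta = arccos(0.394118) = 66.79 degrees

66.79


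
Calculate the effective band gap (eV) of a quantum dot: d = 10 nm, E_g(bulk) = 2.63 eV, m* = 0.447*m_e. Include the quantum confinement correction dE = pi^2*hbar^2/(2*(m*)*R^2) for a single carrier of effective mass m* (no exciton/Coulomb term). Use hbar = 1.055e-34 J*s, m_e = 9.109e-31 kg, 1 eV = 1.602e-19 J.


Radius R = 10/2 nm = 5e-09 m
Confinement energy dE = pi^2 * hbar^2 / (2 * m_eff * m_e * R^2)
dE = pi^2 * (1.055e-34)^2 / (2 * 0.447 * 9.109e-31 * (5e-09)^2) J, divided by 1.602e-19 J/eV
dE = 0.0337 eV
Total band gap = E_g(bulk) + dE = 2.63 + 0.0337 = 2.6637 eV

2.6637


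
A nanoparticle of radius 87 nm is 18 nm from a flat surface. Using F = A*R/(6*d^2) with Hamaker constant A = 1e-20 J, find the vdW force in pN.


Convert to SI: R = 87 nm = 8.7e-08 m, d = 18 nm = 1.8e-08 m
F = A * R / (6 * d^2)
F = 1e-20 * 8.7e-08 / (6 * (1.8e-08)^2)
F = 4.47531e-13 N = 0.448 pN

0.448


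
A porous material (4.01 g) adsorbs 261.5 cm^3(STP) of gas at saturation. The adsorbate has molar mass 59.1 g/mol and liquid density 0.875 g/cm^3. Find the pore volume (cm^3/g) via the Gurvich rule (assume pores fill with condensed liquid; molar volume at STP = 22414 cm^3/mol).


Moles adsorbed n = V_ads / 22414 = 261.5 / 22414 = 1.166682e-02 mol
Liquid volume V_liq = n * M / rho_liq = 1.166682e-02 * 59.1 / 0.875 = 0.78801 cm^3
Specific pore volume V_pore = V_liq / m_sample = 0.78801 / 4.01
V_pore = 0.1965 cm^3/g

0.1965


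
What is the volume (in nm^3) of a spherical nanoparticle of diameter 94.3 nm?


Radius r = 94.3/2 = 47.15 nm
Volume V = (4/3) * pi * r^3
V = (4/3) * pi * (47.15)^3
V = 439069.94 nm^3

439069.94


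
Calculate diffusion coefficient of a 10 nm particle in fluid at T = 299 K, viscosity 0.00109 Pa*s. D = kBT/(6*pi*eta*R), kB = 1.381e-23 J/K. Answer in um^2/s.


Radius R = 10/2 = 5 nm = 5e-09 m
D = kB*T / (6*pi*eta*R)
D = 1.381e-23 * 299 / (6 * pi * 0.00109 * 5e-09)
D = 4.01946e-11 m^2/s = 40.195 um^2/s

40.195


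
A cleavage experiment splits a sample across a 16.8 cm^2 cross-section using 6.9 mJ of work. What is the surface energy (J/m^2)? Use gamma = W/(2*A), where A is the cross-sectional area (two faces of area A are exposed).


Convert: A = 16.8 cm^2 = 0.00168 m^2, W = 6.9 mJ = 0.0069 J
Cleaving exposes two faces of area A, so total new surface = 2*A and gamma = W / (2*A)
gamma = 0.0069 / (2 * 0.00168)
gamma = 2.054 J/m^2

2.054


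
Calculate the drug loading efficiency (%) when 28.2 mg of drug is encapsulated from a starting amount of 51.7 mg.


Drug loading efficiency = (drug loaded / drug initial) * 100
DLE = 28.2 / 51.7 * 100
DLE = 0.5455 * 100
DLE = 54.55%

54.55


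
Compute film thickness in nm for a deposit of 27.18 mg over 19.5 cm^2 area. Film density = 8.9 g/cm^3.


Convert: m = 27.18 mg = 2.7180e-05 kg, A = 19.5 cm^2 = 1.9500e-03 m^2, rho = 8.9 g/cm^3 = 8900 kg/m^3
t = m / (A * rho)
t = 2.7180e-05 / (1.9500e-03 * 8900)
t = 1.5661e-06 m = 1566.1 nm

1566.1


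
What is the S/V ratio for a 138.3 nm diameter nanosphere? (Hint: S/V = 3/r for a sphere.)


Radius r = 138.3/2 = 69.15 nm
S/V = 3 / r = 3 / 69.15
S/V = 0.0434 nm^-1

0.0434


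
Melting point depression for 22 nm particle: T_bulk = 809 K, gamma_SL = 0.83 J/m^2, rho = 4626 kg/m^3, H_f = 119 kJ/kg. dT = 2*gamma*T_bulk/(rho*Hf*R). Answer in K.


Radius R = 22/2 = 11 nm = 1.1e-08 m
Convert H_f = 119 kJ/kg = 119000 J/kg
dT = 2 * gamma_SL * T_bulk / (rho * H_f * R)
dT = 2 * 0.83 * 809 / (4626 * 119000 * 1.1e-08)
dT = 221.8 K

221.8


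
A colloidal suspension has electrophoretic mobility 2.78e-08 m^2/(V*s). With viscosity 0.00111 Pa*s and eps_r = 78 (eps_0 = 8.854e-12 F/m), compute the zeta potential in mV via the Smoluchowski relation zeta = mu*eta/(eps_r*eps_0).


Smoluchowski equation: zeta = mu * eta / (eps_r * eps_0)
zeta = 2.78e-08 * 0.00111 / (78 * 8.854e-12)
zeta = 0.044682 V = 44.68 mV

44.68
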